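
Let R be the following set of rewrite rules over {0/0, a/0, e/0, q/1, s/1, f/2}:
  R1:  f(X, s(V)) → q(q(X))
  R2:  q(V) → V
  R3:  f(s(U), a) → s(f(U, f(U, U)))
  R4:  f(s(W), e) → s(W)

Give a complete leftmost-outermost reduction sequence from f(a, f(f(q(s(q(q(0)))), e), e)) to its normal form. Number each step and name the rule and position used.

a

1. f(a, f(f(q(s(q(q(0)))), e), e))  →  f(a, f(f(s(q(q(0))), e), e))   [R2 at 2.1.1]
2. f(a, f(f(s(q(q(0))), e), e))  →  f(a, f(s(q(q(0))), e))   [R4 at 2.1]
3. f(a, f(s(q(q(0))), e))  →  f(a, s(q(q(0))))   [R4 at 2]
4. f(a, s(q(q(0))))  →  q(q(a))   [R1 at ε]
5. q(q(a))  →  q(a)   [R2 at ε]
6. q(a)  →  a   [R2 at ε]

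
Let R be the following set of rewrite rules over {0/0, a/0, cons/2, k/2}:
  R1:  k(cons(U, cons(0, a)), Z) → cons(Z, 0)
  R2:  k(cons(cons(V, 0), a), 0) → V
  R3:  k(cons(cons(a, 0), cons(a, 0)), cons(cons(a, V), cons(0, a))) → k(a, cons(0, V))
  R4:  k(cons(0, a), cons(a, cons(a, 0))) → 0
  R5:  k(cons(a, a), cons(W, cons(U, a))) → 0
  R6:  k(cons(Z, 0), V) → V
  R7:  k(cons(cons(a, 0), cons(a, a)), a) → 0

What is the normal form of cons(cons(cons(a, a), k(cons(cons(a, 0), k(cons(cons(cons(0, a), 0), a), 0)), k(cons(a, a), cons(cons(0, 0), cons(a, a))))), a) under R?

1. cons(cons(cons(a, a), k(cons(cons(a, 0), k(cons(cons(cons(0, a), 0), a), 0)), k(cons(a, a), cons(cons(0, 0), cons(a, a))))), a)  →  cons(cons(cons(a, a), k(cons(cons(a, 0), cons(0, a)), k(cons(a, a), cons(cons(0, 0), cons(a, a))))), a)   [R2 at 1.2.1.2]
2. cons(cons(cons(a, a), k(cons(cons(a, 0), cons(0, a)), k(cons(a, a), cons(cons(0, 0), cons(a, a))))), a)  →  cons(cons(cons(a, a), cons(k(cons(a, a), cons(cons(0, 0), cons(a, a))), 0)), a)   [R1 at 1.2]
3. cons(cons(cons(a, a), cons(k(cons(a, a), cons(cons(0, 0), cons(a, a))), 0)), a)  →  cons(cons(cons(a, a), cons(0, 0)), a)   [R5 at 1.2.1]

cons(cons(cons(a, a), cons(0, 0)), a)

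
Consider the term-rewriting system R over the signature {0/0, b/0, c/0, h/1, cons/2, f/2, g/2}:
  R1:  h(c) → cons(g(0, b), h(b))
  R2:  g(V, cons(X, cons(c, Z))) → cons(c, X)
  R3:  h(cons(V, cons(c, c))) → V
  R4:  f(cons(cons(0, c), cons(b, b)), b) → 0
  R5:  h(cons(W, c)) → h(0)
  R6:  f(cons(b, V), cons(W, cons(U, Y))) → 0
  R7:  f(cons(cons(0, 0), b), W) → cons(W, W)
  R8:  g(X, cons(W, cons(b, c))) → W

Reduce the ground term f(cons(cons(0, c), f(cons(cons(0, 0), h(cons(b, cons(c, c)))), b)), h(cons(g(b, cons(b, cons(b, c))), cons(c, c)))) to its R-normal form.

1. f(cons(cons(0, c), f(cons(cons(0, 0), h(cons(b, cons(c, c)))), b)), h(cons(g(b, cons(b, cons(b, c))), cons(c, c))))  →  f(cons(cons(0, c), f(cons(cons(0, 0), b), b)), h(cons(g(b, cons(b, cons(b, c))), cons(c, c))))   [R3 at 1.2.1.2]
2. f(cons(cons(0, c), f(cons(cons(0, 0), b), b)), h(cons(g(b, cons(b, cons(b, c))), cons(c, c))))  →  f(cons(cons(0, c), cons(b, b)), h(cons(g(b, cons(b, cons(b, c))), cons(c, c))))   [R7 at 1.2]
3. f(cons(cons(0, c), cons(b, b)), h(cons(g(b, cons(b, cons(b, c))), cons(c, c))))  →  f(cons(cons(0, c), cons(b, b)), g(b, cons(b, cons(b, c))))   [R3 at 2]
4. f(cons(cons(0, c), cons(b, b)), g(b, cons(b, cons(b, c))))  →  f(cons(cons(0, c), cons(b, b)), b)   [R8 at 2]
5. f(cons(cons(0, c), cons(b, b)), b)  →  0   [R4 at ε]

0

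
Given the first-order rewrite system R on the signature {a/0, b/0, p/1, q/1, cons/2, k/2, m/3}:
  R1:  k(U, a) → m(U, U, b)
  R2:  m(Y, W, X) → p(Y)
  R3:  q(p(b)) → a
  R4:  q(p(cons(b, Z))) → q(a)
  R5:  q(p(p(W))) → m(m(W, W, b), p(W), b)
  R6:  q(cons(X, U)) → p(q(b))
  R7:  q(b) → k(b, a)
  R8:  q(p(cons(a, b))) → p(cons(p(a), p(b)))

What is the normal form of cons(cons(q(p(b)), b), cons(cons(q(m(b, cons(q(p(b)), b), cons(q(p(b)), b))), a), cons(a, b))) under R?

1. cons(cons(q(p(b)), b), cons(cons(q(m(b, cons(q(p(b)), b), cons(q(p(b)), b))), a), cons(a, b)))  →  cons(cons(a, b), cons(cons(q(m(b, cons(q(p(b)), b), cons(q(p(b)), b))), a), cons(a, b)))   [R3 at 1.1]
2. cons(cons(a, b), cons(cons(q(m(b, cons(q(p(b)), b), cons(q(p(b)), b))), a), cons(a, b)))  →  cons(cons(a, b), cons(cons(q(p(b)), a), cons(a, b)))   [R2 at 2.1.1.1]
3. cons(cons(a, b), cons(cons(q(p(b)), a), cons(a, b)))  →  cons(cons(a, b), cons(cons(a, a), cons(a, b)))   [R3 at 2.1.1]

cons(cons(a, b), cons(cons(a, a), cons(a, b)))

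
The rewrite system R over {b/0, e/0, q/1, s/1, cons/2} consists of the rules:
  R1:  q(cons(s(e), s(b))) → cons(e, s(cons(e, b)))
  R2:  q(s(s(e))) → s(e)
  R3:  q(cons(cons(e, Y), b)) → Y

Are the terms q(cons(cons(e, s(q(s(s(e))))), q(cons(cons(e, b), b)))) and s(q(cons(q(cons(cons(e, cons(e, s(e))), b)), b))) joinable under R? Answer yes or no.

Reduce t₁ = q(cons(cons(e, s(q(s(s(e))))), q(cons(cons(e, b), b)))):
1. q(cons(cons(e, s(q(s(s(e))))), q(cons(cons(e, b), b))))  →  q(cons(cons(e, s(s(e))), q(cons(cons(e, b), b))))   [R2 at 1.1.2.1]
2. q(cons(cons(e, s(s(e))), q(cons(cons(e, b), b))))  →  q(cons(cons(e, s(s(e))), b))   [R3 at 1.2]
3. q(cons(cons(e, s(s(e))), b))  →  s(s(e))   [R3 at ε]

Reduce t₂ = s(q(cons(q(cons(cons(e, cons(e, s(e))), b)), b))):
1. s(q(cons(q(cons(cons(e, cons(e, s(e))), b)), b)))  →  s(q(cons(cons(e, s(e)), b)))   [R3 at 1.1.1]
2. s(q(cons(cons(e, s(e)), b)))  →  s(s(e))   [R3 at 1]

yes — NF(t₁) = s(s(e)), NF(t₂) = s(s(e))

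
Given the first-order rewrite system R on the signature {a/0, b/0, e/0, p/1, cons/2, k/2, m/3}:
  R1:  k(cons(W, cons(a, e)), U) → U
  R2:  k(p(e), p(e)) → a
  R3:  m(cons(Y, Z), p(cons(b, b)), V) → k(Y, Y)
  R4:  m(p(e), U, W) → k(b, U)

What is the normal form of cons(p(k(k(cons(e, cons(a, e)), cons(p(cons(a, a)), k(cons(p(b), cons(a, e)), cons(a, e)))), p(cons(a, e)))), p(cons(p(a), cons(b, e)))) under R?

1. cons(p(k(k(cons(e, cons(a, e)), cons(p(cons(a, a)), k(cons(p(b), cons(a, e)), cons(a, e)))), p(cons(a, e)))), p(cons(p(a), cons(b, e))))  →  cons(p(k(cons(p(cons(a, a)), k(cons(p(b), cons(a, e)), cons(a, e))), p(cons(a, e)))), p(cons(p(a), cons(b, e))))   [R1 at 1.1.1]
2. cons(p(k(cons(p(cons(a, a)), k(cons(p(b), cons(a, e)), cons(a, e))), p(cons(a, e)))), p(cons(p(a), cons(b, e))))  →  cons(p(k(cons(p(cons(a, a)), cons(a, e)), p(cons(a, e)))), p(cons(p(a), cons(b, e))))   [R1 at 1.1.1.2]
3. cons(p(k(cons(p(cons(a, a)), cons(a, e)), p(cons(a, e)))), p(cons(p(a), cons(b, e))))  →  cons(p(p(cons(a, e))), p(cons(p(a), cons(b, e))))   [R1 at 1.1]

cons(p(p(cons(a, e))), p(cons(p(a), cons(b, e))))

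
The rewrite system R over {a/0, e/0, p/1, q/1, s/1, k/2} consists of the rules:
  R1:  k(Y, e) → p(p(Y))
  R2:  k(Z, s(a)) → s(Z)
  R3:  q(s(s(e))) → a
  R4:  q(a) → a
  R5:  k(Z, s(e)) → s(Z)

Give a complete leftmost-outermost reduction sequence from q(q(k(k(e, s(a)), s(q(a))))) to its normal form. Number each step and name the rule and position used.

1. q(q(k(k(e, s(a)), s(q(a)))))  →  q(q(k(s(e), s(q(a)))))   [R2 at 1.1.1]
2. q(q(k(s(e), s(q(a)))))  →  q(q(k(s(e), s(a))))   [R4 at 1.1.2.1]
3. q(q(k(s(e), s(a))))  →  q(q(s(s(e))))   [R2 at 1.1]
4. q(q(s(s(e))))  →  q(a)   [R3 at 1]
5. q(a)  →  a   [R4 at ε]

a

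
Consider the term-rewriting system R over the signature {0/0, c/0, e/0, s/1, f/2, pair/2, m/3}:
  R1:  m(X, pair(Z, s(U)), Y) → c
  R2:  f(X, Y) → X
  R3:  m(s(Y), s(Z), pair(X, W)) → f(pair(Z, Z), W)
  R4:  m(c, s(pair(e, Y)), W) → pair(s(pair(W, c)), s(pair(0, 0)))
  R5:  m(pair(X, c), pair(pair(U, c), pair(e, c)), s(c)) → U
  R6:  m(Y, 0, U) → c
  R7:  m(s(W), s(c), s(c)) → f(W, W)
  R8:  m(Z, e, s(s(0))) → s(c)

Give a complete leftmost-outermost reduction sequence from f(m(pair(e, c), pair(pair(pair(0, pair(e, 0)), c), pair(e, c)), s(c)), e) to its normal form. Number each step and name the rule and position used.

1. f(m(pair(e, c), pair(pair(pair(0, pair(e, 0)), c), pair(e, c)), s(c)), e)  →  m(pair(e, c), pair(pair(pair(0, pair(e, 0)), c), pair(e, c)), s(c))   [R2 at ε]
2. m(pair(e, c), pair(pair(pair(0, pair(e, 0)), c), pair(e, c)), s(c))  →  pair(0, pair(e, 0))   [R5 at ε]

pair(0, pair(e, 0))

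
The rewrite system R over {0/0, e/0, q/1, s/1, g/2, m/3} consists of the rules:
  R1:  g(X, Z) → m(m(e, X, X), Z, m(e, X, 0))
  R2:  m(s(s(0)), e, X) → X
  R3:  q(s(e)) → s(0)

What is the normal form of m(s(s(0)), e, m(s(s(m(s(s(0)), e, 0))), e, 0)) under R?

0

1. m(s(s(0)), e, m(s(s(m(s(s(0)), e, 0))), e, 0))  →  m(s(s(m(s(s(0)), e, 0))), e, 0)   [R2 at ε]
2. m(s(s(m(s(s(0)), e, 0))), e, 0)  →  m(s(s(0)), e, 0)   [R2 at 1.1.1]
3. m(s(s(0)), e, 0)  →  0   [R2 at ε]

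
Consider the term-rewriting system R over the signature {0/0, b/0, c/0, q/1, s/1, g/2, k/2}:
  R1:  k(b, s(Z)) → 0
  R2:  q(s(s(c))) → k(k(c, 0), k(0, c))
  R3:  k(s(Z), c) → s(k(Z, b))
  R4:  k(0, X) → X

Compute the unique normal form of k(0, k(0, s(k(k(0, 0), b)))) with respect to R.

s(b)

1. k(0, k(0, s(k(k(0, 0), b))))  →  k(0, s(k(k(0, 0), b)))   [R4 at ε]
2. k(0, s(k(k(0, 0), b)))  →  s(k(k(0, 0), b))   [R4 at ε]
3. s(k(k(0, 0), b))  →  s(k(0, b))   [R4 at 1.1]
4. s(k(0, b))  →  s(b)   [R4 at 1]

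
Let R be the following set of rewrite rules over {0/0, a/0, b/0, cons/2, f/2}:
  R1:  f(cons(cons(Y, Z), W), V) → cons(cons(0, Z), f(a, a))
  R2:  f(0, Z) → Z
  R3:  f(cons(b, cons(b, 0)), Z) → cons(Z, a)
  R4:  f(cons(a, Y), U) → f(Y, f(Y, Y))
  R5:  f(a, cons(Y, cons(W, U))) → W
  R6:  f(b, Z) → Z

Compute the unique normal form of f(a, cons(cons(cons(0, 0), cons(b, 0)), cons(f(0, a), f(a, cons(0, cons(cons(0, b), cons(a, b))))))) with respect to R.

a

1. f(a, cons(cons(cons(0, 0), cons(b, 0)), cons(f(0, a), f(a, cons(0, cons(cons(0, b), cons(a, b)))))))  →  f(0, a)   [R5 at ε]
2. f(0, a)  →  a   [R2 at ε]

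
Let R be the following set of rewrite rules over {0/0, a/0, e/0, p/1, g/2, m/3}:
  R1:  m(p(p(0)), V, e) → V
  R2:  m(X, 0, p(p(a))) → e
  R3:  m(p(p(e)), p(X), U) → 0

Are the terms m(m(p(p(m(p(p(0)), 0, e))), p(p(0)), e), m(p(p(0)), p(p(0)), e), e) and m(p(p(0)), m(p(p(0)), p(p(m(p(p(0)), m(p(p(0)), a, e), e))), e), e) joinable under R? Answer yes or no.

Reduce t₁ = m(m(p(p(m(p(p(0)), 0, e))), p(p(0)), e), m(p(p(0)), p(p(0)), e), e):
1. m(m(p(p(m(p(p(0)), 0, e))), p(p(0)), e), m(p(p(0)), p(p(0)), e), e)  →  m(m(p(p(0)), p(p(0)), e), m(p(p(0)), p(p(0)), e), e)   [R1 at 1.1.1.1]
2. m(m(p(p(0)), p(p(0)), e), m(p(p(0)), p(p(0)), e), e)  →  m(p(p(0)), m(p(p(0)), p(p(0)), e), e)   [R1 at 1]
3. m(p(p(0)), m(p(p(0)), p(p(0)), e), e)  →  m(p(p(0)), p(p(0)), e)   [R1 at ε]
4. m(p(p(0)), p(p(0)), e)  →  p(p(0))   [R1 at ε]

Reduce t₂ = m(p(p(0)), m(p(p(0)), p(p(m(p(p(0)), m(p(p(0)), a, e), e))), e), e):
1. m(p(p(0)), m(p(p(0)), p(p(m(p(p(0)), m(p(p(0)), a, e), e))), e), e)  →  m(p(p(0)), p(p(m(p(p(0)), m(p(p(0)), a, e), e))), e)   [R1 at ε]
2. m(p(p(0)), p(p(m(p(p(0)), m(p(p(0)), a, e), e))), e)  →  p(p(m(p(p(0)), m(p(p(0)), a, e), e)))   [R1 at ε]
3. p(p(m(p(p(0)), m(p(p(0)), a, e), e)))  →  p(p(m(p(p(0)), a, e)))   [R1 at 1.1]
4. p(p(m(p(p(0)), a, e)))  →  p(p(a))   [R1 at 1.1]

no — NF(t₁) = p(p(0)), NF(t₂) = p(p(a))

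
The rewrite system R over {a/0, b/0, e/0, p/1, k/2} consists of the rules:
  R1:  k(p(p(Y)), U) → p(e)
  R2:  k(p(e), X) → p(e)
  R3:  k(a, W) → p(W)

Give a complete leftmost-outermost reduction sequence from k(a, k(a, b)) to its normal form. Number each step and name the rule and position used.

1. k(a, k(a, b))  →  p(k(a, b))   [R3 at ε]
2. p(k(a, b))  →  p(p(b))   [R3 at 1]

p(p(b))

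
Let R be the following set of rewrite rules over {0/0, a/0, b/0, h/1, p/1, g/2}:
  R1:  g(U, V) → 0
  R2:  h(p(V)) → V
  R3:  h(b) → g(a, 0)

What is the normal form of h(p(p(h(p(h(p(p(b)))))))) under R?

p(p(b))

1. h(p(p(h(p(h(p(p(b))))))))  →  p(h(p(h(p(p(b))))))   [R2 at ε]
2. p(h(p(h(p(p(b))))))  →  p(h(p(p(b))))   [R2 at 1]
3. p(h(p(p(b))))  →  p(p(b))   [R2 at 1]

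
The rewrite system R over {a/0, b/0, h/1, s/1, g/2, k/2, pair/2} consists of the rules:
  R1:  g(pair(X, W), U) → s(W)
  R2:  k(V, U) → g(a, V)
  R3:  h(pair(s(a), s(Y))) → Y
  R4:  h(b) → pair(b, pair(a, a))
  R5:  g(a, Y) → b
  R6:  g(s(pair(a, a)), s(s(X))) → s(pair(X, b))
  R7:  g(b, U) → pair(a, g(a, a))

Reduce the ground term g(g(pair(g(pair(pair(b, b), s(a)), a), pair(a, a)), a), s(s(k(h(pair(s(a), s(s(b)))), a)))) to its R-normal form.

s(pair(b, b))

1. g(g(pair(g(pair(pair(b, b), s(a)), a), pair(a, a)), a), s(s(k(h(pair(s(a), s(s(b)))), a))))  →  g(s(pair(a, a)), s(s(k(h(pair(s(a), s(s(b)))), a))))   [R1 at 1]
2. g(s(pair(a, a)), s(s(k(h(pair(s(a), s(s(b)))), a))))  →  s(pair(k(h(pair(s(a), s(s(b)))), a), b))   [R6 at ε]
3. s(pair(k(h(pair(s(a), s(s(b)))), a), b))  →  s(pair(g(a, h(pair(s(a), s(s(b))))), b))   [R2 at 1.1]
4. s(pair(g(a, h(pair(s(a), s(s(b))))), b))  →  s(pair(b, b))   [R5 at 1.1]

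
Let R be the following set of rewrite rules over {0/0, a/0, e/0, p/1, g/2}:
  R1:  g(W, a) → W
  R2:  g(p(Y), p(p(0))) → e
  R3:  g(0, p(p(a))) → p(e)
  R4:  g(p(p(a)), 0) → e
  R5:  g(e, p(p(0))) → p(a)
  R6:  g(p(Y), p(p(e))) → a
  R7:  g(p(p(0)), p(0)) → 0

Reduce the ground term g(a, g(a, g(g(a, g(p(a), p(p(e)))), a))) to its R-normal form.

a

1. g(a, g(a, g(g(a, g(p(a), p(p(e)))), a)))  →  g(a, g(a, g(a, g(p(a), p(p(e))))))   [R1 at 2.2]
2. g(a, g(a, g(a, g(p(a), p(p(e))))))  →  g(a, g(a, g(a, a)))   [R6 at 2.2.2]
3. g(a, g(a, g(a, a)))  →  g(a, g(a, a))   [R1 at 2.2]
4. g(a, g(a, a))  →  g(a, a)   [R1 at 2]
5. g(a, a)  →  a   [R1 at ε]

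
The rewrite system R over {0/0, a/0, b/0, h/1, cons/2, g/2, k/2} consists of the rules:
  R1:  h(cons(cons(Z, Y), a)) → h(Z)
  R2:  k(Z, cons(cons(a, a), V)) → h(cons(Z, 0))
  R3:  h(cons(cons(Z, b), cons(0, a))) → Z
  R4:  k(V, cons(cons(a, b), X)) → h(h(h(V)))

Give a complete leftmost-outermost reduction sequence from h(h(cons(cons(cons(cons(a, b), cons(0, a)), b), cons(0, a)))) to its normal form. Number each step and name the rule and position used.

1. h(h(cons(cons(cons(cons(a, b), cons(0, a)), b), cons(0, a))))  →  h(cons(cons(a, b), cons(0, a)))   [R3 at 1]
2. h(cons(cons(a, b), cons(0, a)))  →  a   [R3 at ε]

a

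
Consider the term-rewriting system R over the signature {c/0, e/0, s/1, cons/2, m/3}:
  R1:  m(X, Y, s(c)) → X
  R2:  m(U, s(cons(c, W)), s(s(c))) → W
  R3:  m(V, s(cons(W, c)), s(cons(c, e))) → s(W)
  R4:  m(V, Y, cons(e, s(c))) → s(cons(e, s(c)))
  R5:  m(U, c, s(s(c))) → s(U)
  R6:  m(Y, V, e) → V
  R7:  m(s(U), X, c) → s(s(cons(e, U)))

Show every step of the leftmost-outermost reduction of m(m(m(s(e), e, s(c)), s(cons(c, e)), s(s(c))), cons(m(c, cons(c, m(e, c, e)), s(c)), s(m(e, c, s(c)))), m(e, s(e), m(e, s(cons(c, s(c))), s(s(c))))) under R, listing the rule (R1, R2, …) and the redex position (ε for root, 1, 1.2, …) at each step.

cons(c, s(e))

1. m(m(m(s(e), e, s(c)), s(cons(c, e)), s(s(c))), cons(m(c, cons(c, m(e, c, e)), s(c)), s(m(e, c, s(c)))), m(e, s(e), m(e, s(cons(c, s(c))), s(s(c)))))  →  m(e, cons(m(c, cons(c, m(e, c, e)), s(c)), s(m(e, c, s(c)))), m(e, s(e), m(e, s(cons(c, s(c))), s(s(c)))))   [R2 at 1]
2. m(e, cons(m(c, cons(c, m(e, c, e)), s(c)), s(m(e, c, s(c)))), m(e, s(e), m(e, s(cons(c, s(c))), s(s(c)))))  →  m(e, cons(c, s(m(e, c, s(c)))), m(e, s(e), m(e, s(cons(c, s(c))), s(s(c)))))   [R1 at 2.1]
3. m(e, cons(c, s(m(e, c, s(c)))), m(e, s(e), m(e, s(cons(c, s(c))), s(s(c)))))  →  m(e, cons(c, s(e)), m(e, s(e), m(e, s(cons(c, s(c))), s(s(c)))))   [R1 at 2.2.1]
4. m(e, cons(c, s(e)), m(e, s(e), m(e, s(cons(c, s(c))), s(s(c)))))  →  m(e, cons(c, s(e)), m(e, s(e), s(c)))   [R2 at 3.3]
5. m(e, cons(c, s(e)), m(e, s(e), s(c)))  →  m(e, cons(c, s(e)), e)   [R1 at 3]
6. m(e, cons(c, s(e)), e)  →  cons(c, s(e))   [R6 at ε]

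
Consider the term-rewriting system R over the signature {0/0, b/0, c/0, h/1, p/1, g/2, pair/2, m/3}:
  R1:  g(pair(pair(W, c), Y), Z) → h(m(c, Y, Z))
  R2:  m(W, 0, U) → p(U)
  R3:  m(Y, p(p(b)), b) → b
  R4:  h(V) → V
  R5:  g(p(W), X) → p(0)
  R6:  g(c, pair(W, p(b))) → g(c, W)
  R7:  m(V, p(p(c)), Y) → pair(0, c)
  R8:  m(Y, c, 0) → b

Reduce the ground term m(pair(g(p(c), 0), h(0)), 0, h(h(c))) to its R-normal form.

1. m(pair(g(p(c), 0), h(0)), 0, h(h(c)))  →  p(h(h(c)))   [R2 at ε]
2. p(h(h(c)))  →  p(h(c))   [R4 at 1]
3. p(h(c))  →  p(c)   [R4 at 1]

p(c)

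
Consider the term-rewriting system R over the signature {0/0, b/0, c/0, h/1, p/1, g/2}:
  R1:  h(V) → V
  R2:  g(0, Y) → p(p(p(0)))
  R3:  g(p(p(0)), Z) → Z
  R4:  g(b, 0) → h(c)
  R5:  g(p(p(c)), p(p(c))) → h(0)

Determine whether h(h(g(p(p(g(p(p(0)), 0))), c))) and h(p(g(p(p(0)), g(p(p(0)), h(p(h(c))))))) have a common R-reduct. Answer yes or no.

no — NF(t₁) = c, NF(t₂) = p(p(c))

Reduce t₁ = h(h(g(p(p(g(p(p(0)), 0))), c))):
1. h(h(g(p(p(g(p(p(0)), 0))), c)))  →  h(g(p(p(g(p(p(0)), 0))), c))   [R1 at ε]
2. h(g(p(p(g(p(p(0)), 0))), c))  →  g(p(p(g(p(p(0)), 0))), c)   [R1 at ε]
3. g(p(p(g(p(p(0)), 0))), c)  →  g(p(p(0)), c)   [R3 at 1.1.1]
4. g(p(p(0)), c)  →  c   [R3 at ε]

Reduce t₂ = h(p(g(p(p(0)), g(p(p(0)), h(p(h(c))))))):
1. h(p(g(p(p(0)), g(p(p(0)), h(p(h(c)))))))  →  p(g(p(p(0)), g(p(p(0)), h(p(h(c))))))   [R1 at ε]
2. p(g(p(p(0)), g(p(p(0)), h(p(h(c))))))  →  p(g(p(p(0)), h(p(h(c)))))   [R3 at 1]
3. p(g(p(p(0)), h(p(h(c)))))  →  p(h(p(h(c))))   [R3 at 1]
4. p(h(p(h(c))))  →  p(p(h(c)))   [R1 at 1]
5. p(p(h(c)))  →  p(p(c))   [R1 at 1.1]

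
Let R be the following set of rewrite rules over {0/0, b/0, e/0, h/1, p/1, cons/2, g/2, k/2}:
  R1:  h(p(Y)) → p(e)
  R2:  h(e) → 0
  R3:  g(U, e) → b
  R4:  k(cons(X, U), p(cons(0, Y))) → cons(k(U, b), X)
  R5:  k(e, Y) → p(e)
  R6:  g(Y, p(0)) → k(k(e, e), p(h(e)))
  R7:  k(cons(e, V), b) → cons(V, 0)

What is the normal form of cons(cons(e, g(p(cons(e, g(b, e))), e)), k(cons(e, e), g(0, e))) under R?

cons(cons(e, b), cons(e, 0))

1. cons(cons(e, g(p(cons(e, g(b, e))), e)), k(cons(e, e), g(0, e)))  →  cons(cons(e, b), k(cons(e, e), g(0, e)))   [R3 at 1.2]
2. cons(cons(e, b), k(cons(e, e), g(0, e)))  →  cons(cons(e, b), k(cons(e, e), b))   [R3 at 2.2]
3. cons(cons(e, b), k(cons(e, e), b))  →  cons(cons(e, b), cons(e, 0))   [R7 at 2]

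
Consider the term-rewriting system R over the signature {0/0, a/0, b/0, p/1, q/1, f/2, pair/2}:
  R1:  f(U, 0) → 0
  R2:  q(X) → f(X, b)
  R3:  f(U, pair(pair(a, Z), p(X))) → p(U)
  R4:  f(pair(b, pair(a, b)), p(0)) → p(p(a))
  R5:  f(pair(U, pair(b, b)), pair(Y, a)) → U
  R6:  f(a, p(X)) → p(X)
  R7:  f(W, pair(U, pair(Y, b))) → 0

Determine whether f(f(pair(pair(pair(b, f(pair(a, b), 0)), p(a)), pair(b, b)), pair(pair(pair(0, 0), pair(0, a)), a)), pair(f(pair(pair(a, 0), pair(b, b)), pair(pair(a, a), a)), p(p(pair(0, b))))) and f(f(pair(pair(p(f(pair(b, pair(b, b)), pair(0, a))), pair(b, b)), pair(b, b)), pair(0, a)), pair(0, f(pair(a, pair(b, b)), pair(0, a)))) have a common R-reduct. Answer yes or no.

no — NF(t₁) = p(pair(pair(b, 0), p(a))), NF(t₂) = p(b)

Reduce t₁ = f(f(pair(pair(pair(b, f(pair(a, b), 0)), p(a)), pair(b, b)), pair(pair(pair(0, 0), pair(0, a)), a)), pair(f(pair(pair(a, 0), pair(b, b)), pair(pair(a, a), a)), p(p(pair(0, b))))):
1. f(f(pair(pair(pair(b, f(pair(a, b), 0)), p(a)), pair(b, b)), pair(pair(pair(0, 0), pair(0, a)), a)), pair(f(pair(pair(a, 0), pair(b, b)), pair(pair(a, a), a)), p(p(pair(0, b)))))  →  f(pair(pair(b, f(pair(a, b), 0)), p(a)), pair(f(pair(pair(a, 0), pair(b, b)), pair(pair(a, a), a)), p(p(pair(0, b)))))   [R5 at 1]
2. f(pair(pair(b, f(pair(a, b), 0)), p(a)), pair(f(pair(pair(a, 0), pair(b, b)), pair(pair(a, a), a)), p(p(pair(0, b)))))  →  f(pair(pair(b, 0), p(a)), pair(f(pair(pair(a, 0), pair(b, b)), pair(pair(a, a), a)), p(p(pair(0, b)))))   [R1 at 1.1.2]
3. f(pair(pair(b, 0), p(a)), pair(f(pair(pair(a, 0), pair(b, b)), pair(pair(a, a), a)), p(p(pair(0, b)))))  →  f(pair(pair(b, 0), p(a)), pair(pair(a, 0), p(p(pair(0, b)))))   [R5 at 2.1]
4. f(pair(pair(b, 0), p(a)), pair(pair(a, 0), p(p(pair(0, b)))))  →  p(pair(pair(b, 0), p(a)))   [R3 at ε]

Reduce t₂ = f(f(pair(pair(p(f(pair(b, pair(b, b)), pair(0, a))), pair(b, b)), pair(b, b)), pair(0, a)), pair(0, f(pair(a, pair(b, b)), pair(0, a)))):
1. f(f(pair(pair(p(f(pair(b, pair(b, b)), pair(0, a))), pair(b, b)), pair(b, b)), pair(0, a)), pair(0, f(pair(a, pair(b, b)), pair(0, a))))  →  f(pair(p(f(pair(b, pair(b, b)), pair(0, a))), pair(b, b)), pair(0, f(pair(a, pair(b, b)), pair(0, a))))   [R5 at 1]
2. f(pair(p(f(pair(b, pair(b, b)), pair(0, a))), pair(b, b)), pair(0, f(pair(a, pair(b, b)), pair(0, a))))  →  f(pair(p(b), pair(b, b)), pair(0, f(pair(a, pair(b, b)), pair(0, a))))   [R5 at 1.1.1]
3. f(pair(p(b), pair(b, b)), pair(0, f(pair(a, pair(b, b)), pair(0, a))))  →  f(pair(p(b), pair(b, b)), pair(0, a))   [R5 at 2.2]
4. f(pair(p(b), pair(b, b)), pair(0, a))  →  p(b)   [R5 at ε]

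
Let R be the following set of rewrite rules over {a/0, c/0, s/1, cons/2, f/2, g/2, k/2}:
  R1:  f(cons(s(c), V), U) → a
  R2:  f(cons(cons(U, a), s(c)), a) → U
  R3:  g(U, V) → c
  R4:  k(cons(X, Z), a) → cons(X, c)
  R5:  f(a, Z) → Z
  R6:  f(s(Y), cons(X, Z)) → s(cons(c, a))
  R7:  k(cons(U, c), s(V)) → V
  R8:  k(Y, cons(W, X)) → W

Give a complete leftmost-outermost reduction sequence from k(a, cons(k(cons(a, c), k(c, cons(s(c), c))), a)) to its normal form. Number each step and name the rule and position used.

1. k(a, cons(k(cons(a, c), k(c, cons(s(c), c))), a))  →  k(cons(a, c), k(c, cons(s(c), c)))   [R8 at ε]
2. k(cons(a, c), k(c, cons(s(c), c)))  →  k(cons(a, c), s(c))   [R8 at 2]
3. k(cons(a, c), s(c))  →  c   [R7 at ε]

c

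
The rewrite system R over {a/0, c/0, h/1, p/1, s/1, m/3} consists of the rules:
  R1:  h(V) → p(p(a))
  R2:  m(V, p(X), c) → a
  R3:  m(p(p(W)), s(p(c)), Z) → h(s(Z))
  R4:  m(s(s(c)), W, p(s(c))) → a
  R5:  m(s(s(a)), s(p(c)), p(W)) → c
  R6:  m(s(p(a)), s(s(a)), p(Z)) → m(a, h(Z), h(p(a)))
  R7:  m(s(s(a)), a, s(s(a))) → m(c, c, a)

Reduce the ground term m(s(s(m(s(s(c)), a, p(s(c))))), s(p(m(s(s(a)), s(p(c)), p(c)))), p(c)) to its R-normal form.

1. m(s(s(m(s(s(c)), a, p(s(c))))), s(p(m(s(s(a)), s(p(c)), p(c)))), p(c))  →  m(s(s(a)), s(p(m(s(s(a)), s(p(c)), p(c)))), p(c))   [R4 at 1.1.1]
2. m(s(s(a)), s(p(m(s(s(a)), s(p(c)), p(c)))), p(c))  →  m(s(s(a)), s(p(c)), p(c))   [R5 at 2.1.1]
3. m(s(s(a)), s(p(c)), p(c))  →  c   [R5 at ε]

c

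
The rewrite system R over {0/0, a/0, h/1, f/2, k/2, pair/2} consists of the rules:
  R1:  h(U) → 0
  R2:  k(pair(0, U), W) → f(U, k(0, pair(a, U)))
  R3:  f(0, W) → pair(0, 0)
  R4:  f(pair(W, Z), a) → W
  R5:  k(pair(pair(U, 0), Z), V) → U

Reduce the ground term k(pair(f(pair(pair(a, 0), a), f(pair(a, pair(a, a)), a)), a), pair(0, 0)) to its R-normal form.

a

1. k(pair(f(pair(pair(a, 0), a), f(pair(a, pair(a, a)), a)), a), pair(0, 0))  →  k(pair(f(pair(pair(a, 0), a), a), a), pair(0, 0))   [R4 at 1.1.2]
2. k(pair(f(pair(pair(a, 0), a), a), a), pair(0, 0))  →  k(pair(pair(a, 0), a), pair(0, 0))   [R4 at 1.1]
3. k(pair(pair(a, 0), a), pair(0, 0))  →  a   [R5 at ε]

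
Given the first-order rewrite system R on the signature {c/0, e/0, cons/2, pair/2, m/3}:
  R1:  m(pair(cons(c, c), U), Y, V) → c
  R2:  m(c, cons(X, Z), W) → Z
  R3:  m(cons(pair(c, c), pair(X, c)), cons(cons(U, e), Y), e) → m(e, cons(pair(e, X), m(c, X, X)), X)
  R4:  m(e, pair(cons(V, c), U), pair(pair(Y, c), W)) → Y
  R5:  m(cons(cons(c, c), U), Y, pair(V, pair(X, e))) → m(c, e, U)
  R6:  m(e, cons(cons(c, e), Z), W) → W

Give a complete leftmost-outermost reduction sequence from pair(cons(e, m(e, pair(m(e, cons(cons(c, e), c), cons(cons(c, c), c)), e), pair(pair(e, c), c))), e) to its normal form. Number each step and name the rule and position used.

pair(cons(e, e), e)

1. pair(cons(e, m(e, pair(m(e, cons(cons(c, e), c), cons(cons(c, c), c)), e), pair(pair(e, c), c))), e)  →  pair(cons(e, m(e, pair(cons(cons(c, c), c), e), pair(pair(e, c), c))), e)   [R6 at 1.2.2.1]
2. pair(cons(e, m(e, pair(cons(cons(c, c), c), e), pair(pair(e, c), c))), e)  →  pair(cons(e, e), e)   [R4 at 1.2]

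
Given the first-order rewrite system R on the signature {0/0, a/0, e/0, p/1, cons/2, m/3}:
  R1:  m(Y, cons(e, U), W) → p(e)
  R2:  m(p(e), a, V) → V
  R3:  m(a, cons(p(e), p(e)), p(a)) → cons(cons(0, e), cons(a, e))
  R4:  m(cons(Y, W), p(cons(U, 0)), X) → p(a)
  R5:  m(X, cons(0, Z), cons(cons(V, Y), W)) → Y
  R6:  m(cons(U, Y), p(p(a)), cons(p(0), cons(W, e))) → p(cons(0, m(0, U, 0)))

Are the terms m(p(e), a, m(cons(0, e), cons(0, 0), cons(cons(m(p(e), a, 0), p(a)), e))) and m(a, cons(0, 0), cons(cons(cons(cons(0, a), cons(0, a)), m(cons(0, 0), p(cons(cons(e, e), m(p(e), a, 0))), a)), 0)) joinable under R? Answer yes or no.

yes — NF(t₁) = p(a), NF(t₂) = p(a)

Reduce t₁ = m(p(e), a, m(cons(0, e), cons(0, 0), cons(cons(m(p(e), a, 0), p(a)), e))):
1. m(p(e), a, m(cons(0, e), cons(0, 0), cons(cons(m(p(e), a, 0), p(a)), e)))  →  m(cons(0, e), cons(0, 0), cons(cons(m(p(e), a, 0), p(a)), e))   [R2 at ε]
2. m(cons(0, e), cons(0, 0), cons(cons(m(p(e), a, 0), p(a)), e))  →  p(a)   [R5 at ε]

Reduce t₂ = m(a, cons(0, 0), cons(cons(cons(cons(0, a), cons(0, a)), m(cons(0, 0), p(cons(cons(e, e), m(p(e), a, 0))), a)), 0)):
1. m(a, cons(0, 0), cons(cons(cons(cons(0, a), cons(0, a)), m(cons(0, 0), p(cons(cons(e, e), m(p(e), a, 0))), a)), 0))  →  m(cons(0, 0), p(cons(cons(e, e), m(p(e), a, 0))), a)   [R5 at ε]
2. m(cons(0, 0), p(cons(cons(e, e), m(p(e), a, 0))), a)  →  m(cons(0, 0), p(cons(cons(e, e), 0)), a)   [R2 at 2.1.2]
3. m(cons(0, 0), p(cons(cons(e, e), 0)), a)  →  p(a)   [R4 at ε]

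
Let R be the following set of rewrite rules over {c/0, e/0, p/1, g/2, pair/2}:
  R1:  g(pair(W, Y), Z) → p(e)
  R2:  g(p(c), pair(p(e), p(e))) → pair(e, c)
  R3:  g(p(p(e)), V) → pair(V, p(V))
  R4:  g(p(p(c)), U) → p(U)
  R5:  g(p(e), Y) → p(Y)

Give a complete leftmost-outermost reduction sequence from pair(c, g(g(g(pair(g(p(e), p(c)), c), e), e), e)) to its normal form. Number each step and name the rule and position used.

1. pair(c, g(g(g(pair(g(p(e), p(c)), c), e), e), e))  →  pair(c, g(g(p(e), e), e))   [R1 at 2.1.1]
2. pair(c, g(g(p(e), e), e))  →  pair(c, g(p(e), e))   [R5 at 2.1]
3. pair(c, g(p(e), e))  →  pair(c, p(e))   [R5 at 2]

pair(c, p(e))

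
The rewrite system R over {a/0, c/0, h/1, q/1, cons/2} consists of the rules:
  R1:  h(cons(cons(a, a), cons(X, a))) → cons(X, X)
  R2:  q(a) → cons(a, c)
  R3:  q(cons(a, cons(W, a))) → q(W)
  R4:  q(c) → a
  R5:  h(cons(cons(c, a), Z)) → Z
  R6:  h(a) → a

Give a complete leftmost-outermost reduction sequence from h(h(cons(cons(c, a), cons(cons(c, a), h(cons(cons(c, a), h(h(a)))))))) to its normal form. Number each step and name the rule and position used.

a

1. h(h(cons(cons(c, a), cons(cons(c, a), h(cons(cons(c, a), h(h(a))))))))  →  h(cons(cons(c, a), h(cons(cons(c, a), h(h(a))))))   [R5 at 1]
2. h(cons(cons(c, a), h(cons(cons(c, a), h(h(a))))))  →  h(cons(cons(c, a), h(h(a))))   [R5 at ε]
3. h(cons(cons(c, a), h(h(a))))  →  h(h(a))   [R5 at ε]
4. h(h(a))  →  h(a)   [R6 at 1]
5. h(a)  →  a   [R6 at ε]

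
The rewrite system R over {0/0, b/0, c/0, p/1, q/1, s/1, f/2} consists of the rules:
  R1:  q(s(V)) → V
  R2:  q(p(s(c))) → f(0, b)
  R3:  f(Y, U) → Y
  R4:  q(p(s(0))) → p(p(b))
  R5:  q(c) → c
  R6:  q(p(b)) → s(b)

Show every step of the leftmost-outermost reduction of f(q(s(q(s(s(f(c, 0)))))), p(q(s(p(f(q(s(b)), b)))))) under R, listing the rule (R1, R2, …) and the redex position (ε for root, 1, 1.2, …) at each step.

s(c)

1. f(q(s(q(s(s(f(c, 0)))))), p(q(s(p(f(q(s(b)), b))))))  →  q(s(q(s(s(f(c, 0))))))   [R3 at ε]
2. q(s(q(s(s(f(c, 0))))))  →  q(s(s(f(c, 0))))   [R1 at ε]
3. q(s(s(f(c, 0))))  →  s(f(c, 0))   [R1 at ε]
4. s(f(c, 0))  →  s(c)   [R3 at 1]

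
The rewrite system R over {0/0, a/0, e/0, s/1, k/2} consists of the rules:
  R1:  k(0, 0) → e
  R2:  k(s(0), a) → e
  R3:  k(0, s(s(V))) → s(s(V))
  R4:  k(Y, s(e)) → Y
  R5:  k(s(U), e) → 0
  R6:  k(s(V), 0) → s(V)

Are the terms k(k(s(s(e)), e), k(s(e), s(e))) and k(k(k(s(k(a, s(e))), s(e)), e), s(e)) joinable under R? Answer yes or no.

Reduce t₁ = k(k(s(s(e)), e), k(s(e), s(e))):
1. k(k(s(s(e)), e), k(s(e), s(e)))  →  k(0, k(s(e), s(e)))   [R5 at 1]
2. k(0, k(s(e), s(e)))  →  k(0, s(e))   [R4 at 2]
3. k(0, s(e))  →  0   [R4 at ε]

Reduce t₂ = k(k(k(s(k(a, s(e))), s(e)), e), s(e)):
1. k(k(k(s(k(a, s(e))), s(e)), e), s(e))  →  k(k(s(k(a, s(e))), s(e)), e)   [R4 at ε]
2. k(k(s(k(a, s(e))), s(e)), e)  →  k(s(k(a, s(e))), e)   [R4 at 1]
3. k(s(k(a, s(e))), e)  →  0   [R5 at ε]

yes — NF(t₁) = 0, NF(t₂) = 0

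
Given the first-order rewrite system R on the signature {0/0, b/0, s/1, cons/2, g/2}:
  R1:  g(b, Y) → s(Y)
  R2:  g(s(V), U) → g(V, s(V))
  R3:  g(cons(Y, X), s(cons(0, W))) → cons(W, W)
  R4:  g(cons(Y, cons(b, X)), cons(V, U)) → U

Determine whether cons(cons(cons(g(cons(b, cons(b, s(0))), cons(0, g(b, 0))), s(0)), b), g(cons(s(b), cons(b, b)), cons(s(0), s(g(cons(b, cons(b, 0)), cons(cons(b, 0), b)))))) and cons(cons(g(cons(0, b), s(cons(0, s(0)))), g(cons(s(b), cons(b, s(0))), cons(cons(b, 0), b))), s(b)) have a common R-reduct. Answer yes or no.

yes — NF(t₁) = cons(cons(cons(s(0), s(0)), b), s(b)), NF(t₂) = cons(cons(cons(s(0), s(0)), b), s(b))

Reduce t₁ = cons(cons(cons(g(cons(b, cons(b, s(0))), cons(0, g(b, 0))), s(0)), b), g(cons(s(b), cons(b, b)), cons(s(0), s(g(cons(b, cons(b, 0)), cons(cons(b, 0), b)))))):
1. cons(cons(cons(g(cons(b, cons(b, s(0))), cons(0, g(b, 0))), s(0)), b), g(cons(s(b), cons(b, b)), cons(s(0), s(g(cons(b, cons(b, 0)), cons(cons(b, 0), b))))))  →  cons(cons(cons(g(b, 0), s(0)), b), g(cons(s(b), cons(b, b)), cons(s(0), s(g(cons(b, cons(b, 0)), cons(cons(b, 0), b))))))   [R4 at 1.1.1]
2. cons(cons(cons(g(b, 0), s(0)), b), g(cons(s(b), cons(b, b)), cons(s(0), s(g(cons(b, cons(b, 0)), cons(cons(b, 0), b))))))  →  cons(cons(cons(s(0), s(0)), b), g(cons(s(b), cons(b, b)), cons(s(0), s(g(cons(b, cons(b, 0)), cons(cons(b, 0), b))))))   [R1 at 1.1.1]
3. cons(cons(cons(s(0), s(0)), b), g(cons(s(b), cons(b, b)), cons(s(0), s(g(cons(b, cons(b, 0)), cons(cons(b, 0), b))))))  →  cons(cons(cons(s(0), s(0)), b), s(g(cons(b, cons(b, 0)), cons(cons(b, 0), b))))   [R4 at 2]
4. cons(cons(cons(s(0), s(0)), b), s(g(cons(b, cons(b, 0)), cons(cons(b, 0), b))))  →  cons(cons(cons(s(0), s(0)), b), s(b))   [R4 at 2.1]

Reduce t₂ = cons(cons(g(cons(0, b), s(cons(0, s(0)))), g(cons(s(b), cons(b, s(0))), cons(cons(b, 0), b))), s(b)):
1. cons(cons(g(cons(0, b), s(cons(0, s(0)))), g(cons(s(b), cons(b, s(0))), cons(cons(b, 0), b))), s(b))  →  cons(cons(cons(s(0), s(0)), g(cons(s(b), cons(b, s(0))), cons(cons(b, 0), b))), s(b))   [R3 at 1.1]
2. cons(cons(cons(s(0), s(0)), g(cons(s(b), cons(b, s(0))), cons(cons(b, 0), b))), s(b))  →  cons(cons(cons(s(0), s(0)), b), s(b))   [R4 at 1.2]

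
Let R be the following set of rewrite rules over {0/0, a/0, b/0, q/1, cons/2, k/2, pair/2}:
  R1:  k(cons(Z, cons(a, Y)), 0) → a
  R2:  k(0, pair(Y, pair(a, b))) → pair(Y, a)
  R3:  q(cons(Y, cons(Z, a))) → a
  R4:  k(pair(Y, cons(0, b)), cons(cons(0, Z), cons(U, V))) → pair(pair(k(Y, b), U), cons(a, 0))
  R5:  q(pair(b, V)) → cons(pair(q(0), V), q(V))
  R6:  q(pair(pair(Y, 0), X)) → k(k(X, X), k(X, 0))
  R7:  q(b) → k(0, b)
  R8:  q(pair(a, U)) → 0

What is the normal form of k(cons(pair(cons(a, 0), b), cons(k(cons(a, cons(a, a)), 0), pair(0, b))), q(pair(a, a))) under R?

1. k(cons(pair(cons(a, 0), b), cons(k(cons(a, cons(a, a)), 0), pair(0, b))), q(pair(a, a)))  →  k(cons(pair(cons(a, 0), b), cons(a, pair(0, b))), q(pair(a, a)))   [R1 at 1.2.1]
2. k(cons(pair(cons(a, 0), b), cons(a, pair(0, b))), q(pair(a, a)))  →  k(cons(pair(cons(a, 0), b), cons(a, pair(0, b))), 0)   [R8 at 2]
3. k(cons(pair(cons(a, 0), b), cons(a, pair(0, b))), 0)  →  a   [R1 at ε]

a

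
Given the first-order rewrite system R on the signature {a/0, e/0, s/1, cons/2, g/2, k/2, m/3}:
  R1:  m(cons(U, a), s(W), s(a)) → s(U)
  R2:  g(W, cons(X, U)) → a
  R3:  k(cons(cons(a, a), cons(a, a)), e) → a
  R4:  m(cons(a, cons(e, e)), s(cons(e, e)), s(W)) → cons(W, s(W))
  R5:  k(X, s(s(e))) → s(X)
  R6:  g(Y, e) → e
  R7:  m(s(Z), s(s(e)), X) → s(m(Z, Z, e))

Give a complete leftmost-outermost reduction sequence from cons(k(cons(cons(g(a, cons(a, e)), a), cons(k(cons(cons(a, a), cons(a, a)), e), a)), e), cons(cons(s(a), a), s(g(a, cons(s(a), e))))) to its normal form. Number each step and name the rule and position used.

cons(a, cons(cons(s(a), a), s(a)))

1. cons(k(cons(cons(g(a, cons(a, e)), a), cons(k(cons(cons(a, a), cons(a, a)), e), a)), e), cons(cons(s(a), a), s(g(a, cons(s(a), e)))))  →  cons(k(cons(cons(a, a), cons(k(cons(cons(a, a), cons(a, a)), e), a)), e), cons(cons(s(a), a), s(g(a, cons(s(a), e)))))   [R2 at 1.1.1.1]
2. cons(k(cons(cons(a, a), cons(k(cons(cons(a, a), cons(a, a)), e), a)), e), cons(cons(s(a), a), s(g(a, cons(s(a), e)))))  →  cons(k(cons(cons(a, a), cons(a, a)), e), cons(cons(s(a), a), s(g(a, cons(s(a), e)))))   [R3 at 1.1.2.1]
3. cons(k(cons(cons(a, a), cons(a, a)), e), cons(cons(s(a), a), s(g(a, cons(s(a), e)))))  →  cons(a, cons(cons(s(a), a), s(g(a, cons(s(a), e)))))   [R3 at 1]
4. cons(a, cons(cons(s(a), a), s(g(a, cons(s(a), e)))))  →  cons(a, cons(cons(s(a), a), s(a)))   [R2 at 2.2.1]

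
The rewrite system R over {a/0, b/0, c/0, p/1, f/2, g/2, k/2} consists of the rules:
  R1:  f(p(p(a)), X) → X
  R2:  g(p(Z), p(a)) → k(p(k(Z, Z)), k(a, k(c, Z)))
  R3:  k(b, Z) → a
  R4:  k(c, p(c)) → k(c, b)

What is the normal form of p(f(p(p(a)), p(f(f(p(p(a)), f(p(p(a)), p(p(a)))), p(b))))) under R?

1. p(f(p(p(a)), p(f(f(p(p(a)), f(p(p(a)), p(p(a)))), p(b)))))  →  p(p(f(f(p(p(a)), f(p(p(a)), p(p(a)))), p(b))))   [R1 at 1]
2. p(p(f(f(p(p(a)), f(p(p(a)), p(p(a)))), p(b))))  →  p(p(f(f(p(p(a)), p(p(a))), p(b))))   [R1 at 1.1.1]
3. p(p(f(f(p(p(a)), p(p(a))), p(b))))  →  p(p(f(p(p(a)), p(b))))   [R1 at 1.1.1]
4. p(p(f(p(p(a)), p(b))))  →  p(p(p(b)))   [R1 at 1.1]

p(p(p(b)))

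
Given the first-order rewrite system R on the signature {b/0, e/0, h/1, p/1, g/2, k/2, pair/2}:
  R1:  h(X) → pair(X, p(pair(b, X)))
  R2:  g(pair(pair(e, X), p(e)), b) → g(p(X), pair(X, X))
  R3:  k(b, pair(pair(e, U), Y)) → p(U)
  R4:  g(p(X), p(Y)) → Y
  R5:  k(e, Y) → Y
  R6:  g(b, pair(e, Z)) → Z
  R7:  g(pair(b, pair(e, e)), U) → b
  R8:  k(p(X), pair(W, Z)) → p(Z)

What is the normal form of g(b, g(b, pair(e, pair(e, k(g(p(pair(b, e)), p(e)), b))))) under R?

1. g(b, g(b, pair(e, pair(e, k(g(p(pair(b, e)), p(e)), b)))))  →  g(b, pair(e, k(g(p(pair(b, e)), p(e)), b)))   [R6 at 2]
2. g(b, pair(e, k(g(p(pair(b, e)), p(e)), b)))  →  k(g(p(pair(b, e)), p(e)), b)   [R6 at ε]
3. k(g(p(pair(b, e)), p(e)), b)  →  k(e, b)   [R4 at 1]
4. k(e, b)  →  b   [R5 at ε]

b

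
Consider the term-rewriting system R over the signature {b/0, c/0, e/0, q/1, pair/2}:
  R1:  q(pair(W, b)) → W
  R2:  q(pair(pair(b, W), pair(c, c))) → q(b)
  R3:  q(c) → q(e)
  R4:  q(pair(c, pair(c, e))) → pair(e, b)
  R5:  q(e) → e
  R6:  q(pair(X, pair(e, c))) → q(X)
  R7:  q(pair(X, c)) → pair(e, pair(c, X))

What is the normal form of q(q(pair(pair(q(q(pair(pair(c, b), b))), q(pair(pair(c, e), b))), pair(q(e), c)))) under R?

e

1. q(q(pair(pair(q(q(pair(pair(c, b), b))), q(pair(pair(c, e), b))), pair(q(e), c))))  →  q(q(pair(pair(q(pair(c, b)), q(pair(pair(c, e), b))), pair(q(e), c))))   [R1 at 1.1.1.1.1]
2. q(q(pair(pair(q(pair(c, b)), q(pair(pair(c, e), b))), pair(q(e), c))))  →  q(q(pair(pair(c, q(pair(pair(c, e), b))), pair(q(e), c))))   [R1 at 1.1.1.1]
3. q(q(pair(pair(c, q(pair(pair(c, e), b))), pair(q(e), c))))  →  q(q(pair(pair(c, pair(c, e)), pair(q(e), c))))   [R1 at 1.1.1.2]
4. q(q(pair(pair(c, pair(c, e)), pair(q(e), c))))  →  q(q(pair(pair(c, pair(c, e)), pair(e, c))))   [R5 at 1.1.2.1]
5. q(q(pair(pair(c, pair(c, e)), pair(e, c))))  →  q(q(pair(c, pair(c, e))))   [R6 at 1]
6. q(q(pair(c, pair(c, e))))  →  q(pair(e, b))   [R4 at 1]
7. q(pair(e, b))  →  e   [R1 at ε]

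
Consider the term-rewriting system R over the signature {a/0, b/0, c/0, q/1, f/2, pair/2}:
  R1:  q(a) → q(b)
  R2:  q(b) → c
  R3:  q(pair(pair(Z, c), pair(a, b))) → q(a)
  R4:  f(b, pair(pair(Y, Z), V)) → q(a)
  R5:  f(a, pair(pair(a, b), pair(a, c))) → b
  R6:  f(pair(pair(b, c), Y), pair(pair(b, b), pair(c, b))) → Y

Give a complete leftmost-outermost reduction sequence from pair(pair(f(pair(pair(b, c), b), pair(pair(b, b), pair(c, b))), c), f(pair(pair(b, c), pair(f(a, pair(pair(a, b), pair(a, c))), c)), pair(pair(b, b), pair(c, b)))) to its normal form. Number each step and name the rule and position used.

pair(pair(b, c), pair(b, c))

1. pair(pair(f(pair(pair(b, c), b), pair(pair(b, b), pair(c, b))), c), f(pair(pair(b, c), pair(f(a, pair(pair(a, b), pair(a, c))), c)), pair(pair(b, b), pair(c, b))))  →  pair(pair(b, c), f(pair(pair(b, c), pair(f(a, pair(pair(a, b), pair(a, c))), c)), pair(pair(b, b), pair(c, b))))   [R6 at 1.1]
2. pair(pair(b, c), f(pair(pair(b, c), pair(f(a, pair(pair(a, b), pair(a, c))), c)), pair(pair(b, b), pair(c, b))))  →  pair(pair(b, c), pair(f(a, pair(pair(a, b), pair(a, c))), c))   [R6 at 2]
3. pair(pair(b, c), pair(f(a, pair(pair(a, b), pair(a, c))), c))  →  pair(pair(b, c), pair(b, c))   [R5 at 2.1]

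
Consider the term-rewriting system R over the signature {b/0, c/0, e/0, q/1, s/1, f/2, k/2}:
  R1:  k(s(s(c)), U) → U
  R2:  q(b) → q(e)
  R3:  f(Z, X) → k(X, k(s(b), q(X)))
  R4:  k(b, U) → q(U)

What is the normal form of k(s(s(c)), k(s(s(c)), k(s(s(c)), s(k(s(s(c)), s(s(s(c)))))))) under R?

1. k(s(s(c)), k(s(s(c)), k(s(s(c)), s(k(s(s(c)), s(s(s(c))))))))  →  k(s(s(c)), k(s(s(c)), s(k(s(s(c)), s(s(s(c)))))))   [R1 at ε]
2. k(s(s(c)), k(s(s(c)), s(k(s(s(c)), s(s(s(c)))))))  →  k(s(s(c)), s(k(s(s(c)), s(s(s(c))))))   [R1 at ε]
3. k(s(s(c)), s(k(s(s(c)), s(s(s(c))))))  →  s(k(s(s(c)), s(s(s(c)))))   [R1 at ε]
4. s(k(s(s(c)), s(s(s(c)))))  →  s(s(s(s(c))))   [R1 at 1]

s(s(s(s(c))))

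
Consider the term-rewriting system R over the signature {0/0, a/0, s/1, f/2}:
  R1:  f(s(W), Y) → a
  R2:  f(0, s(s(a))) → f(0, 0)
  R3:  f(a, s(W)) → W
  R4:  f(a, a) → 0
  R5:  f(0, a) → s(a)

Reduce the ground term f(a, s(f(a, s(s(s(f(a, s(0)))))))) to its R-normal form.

s(s(0))

1. f(a, s(f(a, s(s(s(f(a, s(0))))))))  →  f(a, s(s(s(f(a, s(0))))))   [R3 at ε]
2. f(a, s(s(s(f(a, s(0))))))  →  s(s(f(a, s(0))))   [R3 at ε]
3. s(s(f(a, s(0))))  →  s(s(0))   [R3 at 1.1]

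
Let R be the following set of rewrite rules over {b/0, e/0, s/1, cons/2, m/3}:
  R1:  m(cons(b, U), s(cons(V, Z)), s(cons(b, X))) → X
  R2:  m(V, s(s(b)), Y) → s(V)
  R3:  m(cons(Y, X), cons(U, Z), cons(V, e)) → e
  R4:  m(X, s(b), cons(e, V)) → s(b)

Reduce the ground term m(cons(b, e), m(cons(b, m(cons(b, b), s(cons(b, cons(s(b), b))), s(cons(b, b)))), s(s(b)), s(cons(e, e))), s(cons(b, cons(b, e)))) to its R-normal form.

1. m(cons(b, e), m(cons(b, m(cons(b, b), s(cons(b, cons(s(b), b))), s(cons(b, b)))), s(s(b)), s(cons(e, e))), s(cons(b, cons(b, e))))  →  m(cons(b, e), s(cons(b, m(cons(b, b), s(cons(b, cons(s(b), b))), s(cons(b, b))))), s(cons(b, cons(b, e))))   [R2 at 2]
2. m(cons(b, e), s(cons(b, m(cons(b, b), s(cons(b, cons(s(b), b))), s(cons(b, b))))), s(cons(b, cons(b, e))))  →  cons(b, e)   [R1 at ε]

cons(b, e)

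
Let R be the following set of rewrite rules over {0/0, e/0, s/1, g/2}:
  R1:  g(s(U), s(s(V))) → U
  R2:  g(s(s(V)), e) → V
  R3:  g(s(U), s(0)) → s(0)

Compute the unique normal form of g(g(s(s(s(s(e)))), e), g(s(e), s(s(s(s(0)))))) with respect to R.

e

1. g(g(s(s(s(s(e)))), e), g(s(e), s(s(s(s(0))))))  →  g(s(s(e)), g(s(e), s(s(s(s(0))))))   [R2 at 1]
2. g(s(s(e)), g(s(e), s(s(s(s(0))))))  →  g(s(s(e)), e)   [R1 at 2]
3. g(s(s(e)), e)  →  e   [R2 at ε]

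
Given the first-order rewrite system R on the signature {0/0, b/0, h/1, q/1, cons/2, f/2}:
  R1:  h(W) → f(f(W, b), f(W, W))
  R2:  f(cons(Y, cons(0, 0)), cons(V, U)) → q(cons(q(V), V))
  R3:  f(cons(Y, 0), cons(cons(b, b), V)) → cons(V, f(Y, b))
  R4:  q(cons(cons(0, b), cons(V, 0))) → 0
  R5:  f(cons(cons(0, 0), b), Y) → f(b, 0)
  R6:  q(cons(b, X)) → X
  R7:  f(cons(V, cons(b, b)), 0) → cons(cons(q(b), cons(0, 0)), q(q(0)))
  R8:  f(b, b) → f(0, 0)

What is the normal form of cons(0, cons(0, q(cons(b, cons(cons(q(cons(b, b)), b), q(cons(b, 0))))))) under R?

cons(0, cons(0, cons(cons(b, b), 0)))

1. cons(0, cons(0, q(cons(b, cons(cons(q(cons(b, b)), b), q(cons(b, 0)))))))  →  cons(0, cons(0, cons(cons(q(cons(b, b)), b), q(cons(b, 0)))))   [R6 at 2.2]
2. cons(0, cons(0, cons(cons(q(cons(b, b)), b), q(cons(b, 0)))))  →  cons(0, cons(0, cons(cons(b, b), q(cons(b, 0)))))   [R6 at 2.2.1.1]
3. cons(0, cons(0, cons(cons(b, b), q(cons(b, 0)))))  →  cons(0, cons(0, cons(cons(b, b), 0)))   [R6 at 2.2.2]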